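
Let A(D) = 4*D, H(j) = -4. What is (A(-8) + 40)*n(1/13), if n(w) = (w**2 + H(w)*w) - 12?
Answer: -16632/169 ≈ -98.414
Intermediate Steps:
n(w) = -12 + w**2 - 4*w (n(w) = (w**2 - 4*w) - 12 = -12 + w**2 - 4*w)
(A(-8) + 40)*n(1/13) = (4*(-8) + 40)*(-12 + (1/13)**2 - 4/13) = (-32 + 40)*(-12 + (1/13)**2 - 4*1/13) = 8*(-12 + 1/169 - 4/13) = 8*(-2079/169) = -16632/169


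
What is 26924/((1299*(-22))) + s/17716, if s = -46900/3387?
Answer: -22456812239/23816624183 ≈ -0.94290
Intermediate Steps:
s = -46900/3387 (s = -46900*1/3387 = -46900/3387 ≈ -13.847)
26924/((1299*(-22))) + s/17716 = 26924/((1299*(-22))) - 46900/3387/17716 = 26924/(-28578) - 46900/3387*1/17716 = 26924*(-1/28578) - 11725/15001023 = -13462/14289 - 11725/15001023 = -22456812239/23816624183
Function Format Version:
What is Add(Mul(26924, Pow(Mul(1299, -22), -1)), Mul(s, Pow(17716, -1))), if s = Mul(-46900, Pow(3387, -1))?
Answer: Rational(-22456812239, 23816624183) ≈ -0.94290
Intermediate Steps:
s = Rational(-46900, 3387) (s = Mul(-46900, Rational(1, 3387)) = Rational(-46900, 3387) ≈ -13.847)
Add(Mul(26924, Pow(Mul(1299, -22), -1)), Mul(s, Pow(17716, -1))) = Add(Mul(26924, Pow(Mul(1299, -22), -1)), Mul(Rational(-46900, 3387), Pow(17716, -1))) = Add(Mul(26924, Pow(-28578, -1)), Mul(Rational(-46900, 3387), Rational(1, 17716))) = Add(Mul(26924, Rational(-1, 28578)), Rational(-11725, 15001023)) = Add(Rational(-13462, 14289), Rational(-11725, 15001023)) = Rational(-22456812239, 23816624183)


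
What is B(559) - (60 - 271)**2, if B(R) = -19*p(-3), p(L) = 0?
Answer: -44521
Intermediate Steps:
B(R) = 0 (B(R) = -19*0 = 0)
B(559) - (60 - 271)**2 = 0 - (60 - 271)**2 = 0 - 1*(-211)**2 = 0 - 1*44521 = 0 - 44521 = -44521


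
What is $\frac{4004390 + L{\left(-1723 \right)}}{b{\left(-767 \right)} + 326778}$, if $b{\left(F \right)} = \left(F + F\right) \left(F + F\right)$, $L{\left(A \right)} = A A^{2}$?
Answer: $- \frac{5111115677}{2679934} \approx -1907.2$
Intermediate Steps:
$L{\left(A \right)} = A^{3}$
$b{\left(F \right)} = 4 F^{2}$ ($b{\left(F \right)} = 2 F 2 F = 4 F^{2}$)
$\frac{4004390 + L{\left(-1723 \right)}}{b{\left(-767 \right)} + 326778} = \frac{4004390 + \left(-1723\right)^{3}}{4 \left(-767\right)^{2} + 326778} = \frac{4004390 - 5115120067}{4 \cdot 588289 + 326778} = - \frac{5111115677}{2353156 + 326778} = - \frac{5111115677}{2679934}$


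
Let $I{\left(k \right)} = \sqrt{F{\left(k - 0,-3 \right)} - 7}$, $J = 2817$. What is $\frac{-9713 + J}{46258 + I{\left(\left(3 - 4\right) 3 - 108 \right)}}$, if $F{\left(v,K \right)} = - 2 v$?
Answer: $- \frac{318995168}{2139802349} + \frac{6896 \sqrt{215}}{2139802349} \approx -0.14903$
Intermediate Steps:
$I{\left(k \right)} = \sqrt{-7 - 2 k}$ ($I{\left(k \right)} = \sqrt{- 2 \left(k - 0\right) - 7} = \sqrt{- 2 \left(k + 0\right) - 7} = \sqrt{- 2 k - 7} = \sqrt{-7 - 2 k}$)
$\frac{-9713 + J}{46258 + I{\left(\left(3 - 4\right) 3 - 108 \right)}} = \frac{-9713 + 2817}{46258 + \sqrt{-7 - 2 \left(\left(3 - 4\right) 3 - 108\right)}} = - \frac{6896}{46258 + \sqrt{-7 - 2 \left(\left(-1\right) 3 - 108\right)}} = - \frac{6896}{46258 + \sqrt{-7 - 2 \left(-3 - 108\right)}} = - \frac{6896}{46258 + \sqrt{-7 - -222}} = - \frac{6896}{46258 + \sqrt{-7 + 222}} = - \frac{6896}{46258 + \sqrt{215}}$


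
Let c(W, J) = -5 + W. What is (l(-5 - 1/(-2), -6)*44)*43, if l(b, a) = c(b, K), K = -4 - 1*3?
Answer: -17974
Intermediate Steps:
K = -7 (K = -4 - 3 = -7)
l(b, a) = -5 + b
(l(-5 - 1/(-2), -6)*44)*43 = ((-5 + (-5 - 1/(-2)))*44)*43 = ((-5 + (-5 - 1*(-1/2)))*44)*43 = ((-5 + (-5 + 1/2))*44)*43 = ((-5 - 9/2)*44)*43 = -19/2*44*43 = -418*43 = -17974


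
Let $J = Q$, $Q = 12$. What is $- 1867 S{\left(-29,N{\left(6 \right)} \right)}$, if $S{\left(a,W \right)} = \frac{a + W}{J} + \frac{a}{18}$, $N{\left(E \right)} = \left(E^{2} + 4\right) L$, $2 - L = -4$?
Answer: $- \frac{1073525}{36} \approx -29820.0$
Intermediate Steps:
$L = 6$ ($L = 2 - -4 = 2 + 4 = 6$)
$J = 12$
$N{\left(E \right)} = 24 + 6 E^{2}$ ($N{\left(E \right)} = \left(E^{2} + 4\right) 6 = \left(4 + E^{2}\right) 6 = 24 + 6 E^{2}$)
$S{\left(a,W \right)} = \frac{W}{12} + \frac{5 a}{36}$ ($S{\left(a,W \right)} = \frac{a + W}{12} + \frac{a}{18} = \left(W + a\right) \frac{1}{12} + a \frac{1}{18} = \left(\frac{W}{12} + \frac{a}{12}\right) + \frac{a}{18} = \frac{W}{12} + \frac{5 a}{36}$)
$- 1867 S{\left(-29,N{\left(6 \right)} \right)} = - 1867 \left(\frac{24 + 6 \cdot 6^{2}}{12} + \frac{5}{36} \left(-29\right)\right) = - 1867 \left(\frac{24 + 6 \cdot 36}{12} - \frac{145}{36}\right) = - 1867 \left(\frac{24 + 216}{12} - \frac{145}{36}\right) = - 1867 \left(\frac{1}{12} \cdot 240 - \frac{145}{36}\right) = - 1867 \left(20 - \frac{145}{36}\right) = \left(-1867\right) \frac{575}{36} = - \frac{1073525}{36}$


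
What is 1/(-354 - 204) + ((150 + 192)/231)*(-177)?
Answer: -11259401/42966 ≈ -262.05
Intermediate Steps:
1/(-354 - 204) + ((150 + 192)/231)*(-177) = 1/(-558) + (342*(1/231))*(-177) = -1/558 + (114/77)*(-177) = -1/558 - 20178/77 = -11259401/42966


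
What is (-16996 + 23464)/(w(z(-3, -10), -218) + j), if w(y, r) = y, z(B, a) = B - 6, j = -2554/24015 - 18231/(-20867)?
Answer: -1620625330170/2062782949 ≈ -785.65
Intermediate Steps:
j = 384523147/501121005 (j = -2554*1/24015 - 18231*(-1/20867) = -2554/24015 + 18231/20867 = 384523147/501121005 ≈ 0.76733)
z(B, a) = -6 + B
(-16996 + 23464)/(w(z(-3, -10), -218) + j) = (-16996 + 23464)/((-6 - 3) + 384523147/501121005) = 6468/(-9 + 384523147/501121005) = 6468/(-4125565898/501121005) = 6468*(-501121005/4125565898) = -1620625330170/2062782949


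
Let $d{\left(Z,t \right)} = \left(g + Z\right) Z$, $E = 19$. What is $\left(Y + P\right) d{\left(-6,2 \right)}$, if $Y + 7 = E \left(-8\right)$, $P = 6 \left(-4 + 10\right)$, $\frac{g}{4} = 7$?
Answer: $16236$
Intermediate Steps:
$g = 28$ ($g = 4 \cdot 7 = 28$)
$P = 36$ ($P = 6 \cdot 6 = 36$)
$d{\left(Z,t \right)} = Z \left(28 + Z\right)$ ($d{\left(Z,t \right)} = \left(28 + Z\right) Z = Z \left(28 + Z\right)$)
$Y = -159$ ($Y = -7 + 19 \left(-8\right) = -7 - 152 = -159$)
$\left(Y + P\right) d{\left(-6,2 \right)} = \left(-159 + 36\right) \left(- 6 \left(28 - 6\right)\right) = - 123 \left(\left(-6\right) 22\right) = \left(-123\right) \left(-132\right) = 16236$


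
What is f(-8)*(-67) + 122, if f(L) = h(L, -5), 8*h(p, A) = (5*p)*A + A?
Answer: -12089/8 ≈ -1511.1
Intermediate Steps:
h(p, A) = A/8 + 5*A*p/8 (h(p, A) = ((5*p)*A + A)/8 = (5*A*p + A)/8 = (A + 5*A*p)/8 = A/8 + 5*A*p/8)
f(L) = -5/8 - 25*L/8 (f(L) = (⅛)*(-5)*(1 + 5*L) = -5/8 - 25*L/8)
f(-8)*(-67) + 122 = (-5/8 - 25/8*(-8))*(-67) + 122 = (-5/8 + 25)*(-67) + 122 = (195/8)*(-67) + 122 = -13065/8 + 122 = -12089/8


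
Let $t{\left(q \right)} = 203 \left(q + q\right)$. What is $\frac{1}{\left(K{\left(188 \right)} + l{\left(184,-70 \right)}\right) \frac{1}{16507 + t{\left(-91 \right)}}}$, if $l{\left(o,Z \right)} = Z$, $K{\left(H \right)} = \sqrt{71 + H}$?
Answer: $\frac{68130}{221} + \frac{6813 \sqrt{259}}{1547} \approx 379.16$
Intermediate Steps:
$t{\left(q \right)} = 406 q$ ($t{\left(q \right)} = 203 \cdot 2 q = 406 q$)
$\frac{1}{\left(K{\left(188 \right)} + l{\left(184,-70 \right)}\right) \frac{1}{16507 + t{\left(-91 \right)}}} = \frac{1}{\left(\sqrt{71 + 188} - 70\right) \frac{1}{16507 + 406 \left(-91\right)}} = \frac{1}{\left(\sqrt{259} - 70\right) \frac{1}{16507 - 36946}} = \frac{1}{\left(-70 + \sqrt{259}\right) \frac{1}{-20439}} = \frac{1}{\left(-70 + \sqrt{259}\right) \left(- \frac{1}{20439}\right)} = \frac{1}{\frac{70}{20439} - \frac{\sqrt{259}}{20439}}$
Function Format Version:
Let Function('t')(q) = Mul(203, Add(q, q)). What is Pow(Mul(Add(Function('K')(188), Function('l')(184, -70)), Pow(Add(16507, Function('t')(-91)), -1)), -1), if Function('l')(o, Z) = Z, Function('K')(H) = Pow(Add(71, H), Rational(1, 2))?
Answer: Add(Rational(68130, 221), Mul(Rational(6813, 1547), Pow(259, Rational(1, 2)))) ≈ 379.16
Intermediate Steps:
Function('t')(q) = Mul(406, q) (Function('t')(q) = Mul(203, Mul(2, q)) = Mul(406, q))
Pow(Mul(Add(Function('K')(188), Function('l')(184, -70)), Pow(Add(16507, Function('t')(-91)), -1)), -1) = Pow(Mul(Add(Pow(Add(71, 188), Rational(1, 2)), -70), Pow(Add(16507, Mul(406, -91)), -1)), -1) = Pow(Mul(Add(Pow(259, Rational(1, 2)), -70), Pow(Add(16507, -36946), -1)), -1) = Pow(Mul(Add(-70, Pow(259, Rational(1, 2))), Pow(-20439, -1)), -1) = Pow(Mul(Add(-70, Pow(259, Rational(1, 2))), Rational(-1, 20439)), -1) = Pow(Add(Rational(70, 20439), Mul(Rational(-1, 20439), Pow(259, Rational(1, 2)))), -1)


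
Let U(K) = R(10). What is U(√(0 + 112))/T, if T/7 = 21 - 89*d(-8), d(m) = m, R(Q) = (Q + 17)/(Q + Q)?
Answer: 27/102620 ≈ 0.00026311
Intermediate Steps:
R(Q) = (17 + Q)/(2*Q) (R(Q) = (17 + Q)/((2*Q)) = (17 + Q)*(1/(2*Q)) = (17 + Q)/(2*Q))
U(K) = 27/20 (U(K) = (½)*(17 + 10)/10 = (½)*(⅒)*27 = 27/20)
T = 5131 (T = 7*(21 - 89*(-8)) = 7*(21 + 712) = 7*733 = 5131)
U(√(0 + 112))/T = (27/20)/5131 = (27/20)*(1/5131) = 27/102620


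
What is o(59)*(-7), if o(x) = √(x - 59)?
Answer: 0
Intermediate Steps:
o(x) = √(-59 + x)
o(59)*(-7) = √(-59 + 59)*(-7) = √0*(-7) = 0*(-7) = 0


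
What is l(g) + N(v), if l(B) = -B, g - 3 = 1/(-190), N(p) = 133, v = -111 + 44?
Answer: 24701/190 ≈ 130.01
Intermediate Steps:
v = -67
g = 569/190 (g = 3 + 1/(-190) = 3 - 1/190 = 569/190 ≈ 2.9947)
l(g) + N(v) = -1*569/190 + 133 = -569/190 + 133 = 24701/190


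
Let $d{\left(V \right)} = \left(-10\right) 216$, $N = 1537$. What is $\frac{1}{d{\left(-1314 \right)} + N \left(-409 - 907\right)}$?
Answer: $- \frac{1}{2024852} \approx -4.9386 \cdot 10^{-7}$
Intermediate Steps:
$d{\left(V \right)} = -2160$
$\frac{1}{d{\left(-1314 \right)} + N \left(-409 - 907\right)} = \frac{1}{-2160 + 1537 \left(-409 - 907\right)} = \frac{1}{-2160 + 1537 \left(-1316\right)} = \frac{1}{-2160 - 2022692} = \frac{1}{-2024852} = - \frac{1}{2024852}$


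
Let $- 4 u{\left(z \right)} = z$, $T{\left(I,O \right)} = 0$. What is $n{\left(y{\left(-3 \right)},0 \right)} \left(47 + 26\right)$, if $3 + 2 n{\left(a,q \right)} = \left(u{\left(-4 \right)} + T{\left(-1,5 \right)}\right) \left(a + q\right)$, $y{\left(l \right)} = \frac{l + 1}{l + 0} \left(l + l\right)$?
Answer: $- \frac{511}{2} \approx -255.5$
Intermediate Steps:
$u{\left(z \right)} = - \frac{z}{4}$
$y{\left(l \right)} = 2 + 2 l$ ($y{\left(l \right)} = \frac{1 + l}{l} 2 l = 2 + 2 l$)
$n{\left(a,q \right)} = - \frac{3}{2} + \frac{a}{2} + \frac{q}{2}$ ($n{\left(a,q \right)} = - \frac{3}{2} + \frac{\left(\left(- \frac{1}{4}\right) \left(-4\right) + 0\right) \left(a + q\right)}{2} = - \frac{3}{2} + \frac{\left(1 + 0\right) \left(a + q\right)}{2} = - \frac{3}{2} + \frac{1 \left(a + q\right)}{2} = - \frac{3}{2} + \frac{a + q}{2} = - \frac{3}{2} + \left(\frac{a}{2} + \frac{q}{2}\right) = - \frac{3}{2} + \frac{a}{2} + \frac{q}{2}$)
$n{\left(y{\left(-3 \right)},0 \right)} \left(47 + 26\right) = \left(- \frac{3}{2} + \frac{2 + 2 \left(-3\right)}{2} + \frac{1}{2} \cdot 0\right) \left(47 + 26\right) = \left(- \frac{3}{2} + \frac{2 - 6}{2} + 0\right) 73 = \left(- \frac{3}{2} + \frac{1}{2} \left(-4\right) + 0\right) 73 = \left(- \frac{3}{2} - 2 + 0\right) 73 = \left(- \frac{7}{2}\right) 73 = - \frac{511}{2}$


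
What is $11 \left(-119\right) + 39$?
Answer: $-1270$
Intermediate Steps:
$11 \left(-119\right) + 39 = -1309 + 39 = -1270$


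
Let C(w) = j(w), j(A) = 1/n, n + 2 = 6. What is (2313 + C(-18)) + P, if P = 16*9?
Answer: 9829/4 ≈ 2457.3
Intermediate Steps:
n = 4 (n = -2 + 6 = 4)
P = 144
j(A) = 1/4
C(w) = 1/4
(2313 + C(-18)) + P = (2313 + 1/4) + 144 = 9253/4 + 144 = 9829/4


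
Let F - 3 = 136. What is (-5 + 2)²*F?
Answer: 1251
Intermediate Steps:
F = 139 (F = 3 + 136 = 139)
(-5 + 2)²*F = (-5 + 2)²*139 = (-3)²*139 = 9*139 = 1251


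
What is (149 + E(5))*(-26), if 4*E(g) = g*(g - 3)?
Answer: -3939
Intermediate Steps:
E(g) = g*(-3 + g)/4 (E(g) = (g*(g - 3))/4 = (g*(-3 + g))/4 = g*(-3 + g)/4)
(149 + E(5))*(-26) = (149 + (1/4)*5*(-3 + 5))*(-26) = (149 + (1/4)*5*2)*(-26) = (149 + 5/2)*(-26) = (303/2)*(-26) = -3939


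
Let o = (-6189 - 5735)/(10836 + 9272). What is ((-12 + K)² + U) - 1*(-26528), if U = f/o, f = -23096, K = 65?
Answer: 18505199/271 ≈ 68285.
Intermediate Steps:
o = -271/457 (o = -11924/20108 = -11924*1/20108 = -271/457 ≈ -0.59300)
U = 10554872/271 (U = -23096/(-271/457) = -23096*(-457/271) = 10554872/271 ≈ 38948.)
((-12 + K)² + U) - 1*(-26528) = ((-12 + 65)² + 10554872/271) - 1*(-26528) = (53² + 10554872/271) + 26528 = (2809 + 10554872/271) + 26528 = 11316111/271 + 26528 = 18505199/271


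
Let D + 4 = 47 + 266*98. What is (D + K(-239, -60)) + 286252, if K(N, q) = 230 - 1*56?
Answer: 312537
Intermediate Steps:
K(N, q) = 174 (K(N, q) = 230 - 56 = 174)
D = 26111 (D = -4 + (47 + 266*98) = -4 + (47 + 26068) = -4 + 26115 = 26111)
(D + K(-239, -60)) + 286252 = (26111 + 174) + 286252 = 26285 + 286252 = 312537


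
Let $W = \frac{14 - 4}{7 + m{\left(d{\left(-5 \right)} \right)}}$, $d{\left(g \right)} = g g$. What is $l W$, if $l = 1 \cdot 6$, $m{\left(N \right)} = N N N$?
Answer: $\frac{15}{3908} \approx 0.0038383$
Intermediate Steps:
$d{\left(g \right)} = g^{2}$
$m{\left(N \right)} = N^{3}$ ($m{\left(N \right)} = N^{2} N = N^{3}$)
$l = 6$
$W = \frac{5}{7816}$ ($W = \frac{14 - 4}{7 + \left(\left(-5\right)^{2}\right)^{3}} = \frac{10}{7 + 25^{3}} = \frac{10}{7 + 15625} = \frac{10}{15632} = 10 \cdot \frac{1}{15632} = \frac{5}{7816} \approx 0.00063971$)
$l W = 6 \cdot \frac{5}{7816} = \frac{15}{3908}$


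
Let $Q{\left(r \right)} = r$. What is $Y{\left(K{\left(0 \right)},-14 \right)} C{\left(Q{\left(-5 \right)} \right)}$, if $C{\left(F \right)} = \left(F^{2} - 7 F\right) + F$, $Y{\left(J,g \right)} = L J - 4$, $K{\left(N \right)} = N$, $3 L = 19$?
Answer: $-220$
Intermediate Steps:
$L = \frac{19}{3}$ ($L = \frac{1}{3} \cdot 19 = \frac{19}{3} \approx 6.3333$)
$Y{\left(J,g \right)} = -4 + \frac{19 J}{3}$ ($Y{\left(J,g \right)} = \frac{19 J}{3} - 4 = -4 + \frac{19 J}{3}$)
$C{\left(F \right)} = F^{2} - 6 F$
$Y{\left(K{\left(0 \right)},-14 \right)} C{\left(Q{\left(-5 \right)} \right)} = \left(-4 + \frac{19}{3} \cdot 0\right) \left(- 5 \left(-6 - 5\right)\right) = \left(-4 + 0\right) \left(\left(-5\right) \left(-11\right)\right) = \left(-4\right) 55 = -220$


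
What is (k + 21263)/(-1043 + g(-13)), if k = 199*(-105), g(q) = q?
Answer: -23/66 ≈ -0.34848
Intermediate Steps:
k = -20895
(k + 21263)/(-1043 + g(-13)) = (-20895 + 21263)/(-1043 - 13) = 368/(-1056) = 368*(-1/1056) = -23/66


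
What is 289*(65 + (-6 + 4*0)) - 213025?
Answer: -195974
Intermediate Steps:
289*(65 + (-6 + 4*0)) - 213025 = 289*(65 + (-6 + 0)) - 213025 = 289*(65 - 6) - 213025 = 289*59 - 213025 = 17051 - 213025 = -195974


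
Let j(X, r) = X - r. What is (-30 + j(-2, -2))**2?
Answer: 900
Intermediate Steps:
(-30 + j(-2, -2))**2 = (-30 + (-2 - 1*(-2)))**2 = (-30 + (-2 + 2))**2 = (-30 + 0)**2 = (-30)**2 = 900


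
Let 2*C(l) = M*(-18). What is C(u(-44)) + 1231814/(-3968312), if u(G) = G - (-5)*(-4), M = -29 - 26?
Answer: 981541313/1984156 ≈ 494.69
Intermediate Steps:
M = -55
u(G) = -20 + G (u(G) = G - 5*4 = G - 20 = -20 + G)
C(l) = 495 (C(l) = (-55*(-18))/2 = (½)*990 = 495)
C(u(-44)) + 1231814/(-3968312) = 495 + 1231814/(-3968312) = 495 + 1231814*(-1/3968312) = 495 - 615907/1984156 = 981541313/1984156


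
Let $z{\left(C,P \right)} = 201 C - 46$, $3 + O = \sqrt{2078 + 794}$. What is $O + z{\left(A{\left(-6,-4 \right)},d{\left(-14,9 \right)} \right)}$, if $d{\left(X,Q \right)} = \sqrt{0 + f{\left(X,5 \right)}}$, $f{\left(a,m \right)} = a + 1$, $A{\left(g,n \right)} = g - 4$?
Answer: $-2059 + 2 \sqrt{718} \approx -2005.4$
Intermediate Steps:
$A{\left(g,n \right)} = -4 + g$
$f{\left(a,m \right)} = 1 + a$
$O = -3 + 2 \sqrt{718}$ ($O = -3 + \sqrt{2078 + 794} = -3 + \sqrt{2872} = -3 + 2 \sqrt{718} \approx 50.591$)
$d{\left(X,Q \right)} = \sqrt{1 + X}$ ($d{\left(X,Q \right)} = \sqrt{0 + \left(1 + X\right)} = \sqrt{1 + X}$)
$z{\left(C,P \right)} = -46 + 201 C$
$O + z{\left(A{\left(-6,-4 \right)},d{\left(-14,9 \right)} \right)} = \left(-3 + 2 \sqrt{718}\right) + \left(-46 + 201 \left(-4 - 6\right)\right) = \left(-3 + 2 \sqrt{718}\right) + \left(-46 + 201 \left(-10\right)\right) = \left(-3 + 2 \sqrt{718}\right) - 2056 = -2059 + 2 \sqrt{718}$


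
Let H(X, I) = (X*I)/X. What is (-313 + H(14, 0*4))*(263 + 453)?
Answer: -224108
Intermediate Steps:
H(X, I) = I (H(X, I) = (I*X)/X = I)
(-313 + H(14, 0*4))*(263 + 453) = (-313 + 0*4)*(263 + 453) = (-313 + 0)*716 = -313*716 = -224108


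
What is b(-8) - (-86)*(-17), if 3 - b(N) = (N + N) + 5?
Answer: -1448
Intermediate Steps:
b(N) = -2 - 2*N (b(N) = 3 - ((N + N) + 5) = 3 - (2*N + 5) = 3 - (5 + 2*N) = 3 + (-5 - 2*N) = -2 - 2*N)
b(-8) - (-86)*(-17) = (-2 - 2*(-8)) - (-86)*(-17) = (-2 + 16) - 86*17 = 14 - 1462 = -1448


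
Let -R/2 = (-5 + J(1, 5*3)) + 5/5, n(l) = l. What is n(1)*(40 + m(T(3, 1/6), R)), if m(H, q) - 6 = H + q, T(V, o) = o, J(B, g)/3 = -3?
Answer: 433/6 ≈ 72.167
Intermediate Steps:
J(B, g) = -9 (J(B, g) = 3*(-3) = -9)
R = 26 (R = -2*((-5 - 9) + 5/5) = -2*(-14 + 5*(1/5)) = -2*(-14 + 1) = -2*(-13) = 26)
m(H, q) = 6 + H + q (m(H, q) = 6 + (H + q) = 6 + H + q)
n(1)*(40 + m(T(3, 1/6), R)) = 1*(40 + (6 + 1/6 + 26)) = 1*(40 + 193/6) = 1*(433/6) = 433/6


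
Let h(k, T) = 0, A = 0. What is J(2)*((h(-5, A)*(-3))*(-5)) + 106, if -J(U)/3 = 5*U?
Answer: 106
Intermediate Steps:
J(U) = -15*U
J(2)*((h(-5, A)*(-3))*(-5)) + 106 = (-15*2)*((0*(-3))*(-5)) + 106 = -0*(-5) + 106 = -30*0 + 106 = 0 + 106 = 106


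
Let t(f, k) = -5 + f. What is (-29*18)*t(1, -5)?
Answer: 2088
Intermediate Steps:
(-29*18)*t(1, -5) = (-29*18)*(-5 + 1) = -522*(-4) = 2088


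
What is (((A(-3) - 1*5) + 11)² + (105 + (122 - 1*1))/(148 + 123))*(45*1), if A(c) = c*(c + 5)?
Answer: 10170/271 ≈ 37.528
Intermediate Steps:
A(c) = c*(5 + c)
(((A(-3) - 1*5) + 11)² + (105 + (122 - 1*1))/(148 + 123))*(45*1) = (((-3*(5 - 3) - 1*5) + 11)² + (105 + (122 - 1*1))/(148 + 123))*(45*1) = (((-3*2 - 5) + 11)² + (105 + (122 - 1))/271)*45 = (((-6 - 5) + 11)² + (105 + 121)*(1/271))*45 = ((-11 + 11)² + 226*(1/271))*45 = (0² + 226/271)*45 = (0 + 226/271)*45 = (226/271)*45 = 10170/271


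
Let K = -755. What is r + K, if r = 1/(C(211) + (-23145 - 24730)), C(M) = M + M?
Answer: -35827016/47453 ≈ -755.00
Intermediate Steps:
C(M) = 2*M
r = -1/47453 (r = 1/(2*211 + (-23145 - 24730)) = 1/(422 - 47875) = 1/(-47453) = -1/47453 ≈ -2.1073e-5)
r + K = -1/47453 - 755 = -35827016/47453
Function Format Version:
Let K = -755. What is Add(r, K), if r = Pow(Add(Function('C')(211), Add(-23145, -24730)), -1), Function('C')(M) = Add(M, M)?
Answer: Rational(-35827016, 47453) ≈ -755.00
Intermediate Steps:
Function('C')(M) = Mul(2, M)
r = Rational(-1, 47453) (r = Pow(Add(Mul(2, 211), Add(-23145, -24730)), -1) = Pow(Add(422, -47875), -1) = Pow(-47453, -1) = Rational(-1, 47453) ≈ -2.1073e-5)
Add(r, K) = Add(Rational(-1, 47453), -755) = Rational(-35827016, 47453)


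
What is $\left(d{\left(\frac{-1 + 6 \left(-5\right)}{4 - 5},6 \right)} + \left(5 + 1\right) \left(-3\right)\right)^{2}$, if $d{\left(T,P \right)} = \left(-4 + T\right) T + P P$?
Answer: $731025$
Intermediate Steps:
$d{\left(T,P \right)} = P^{2} + T \left(-4 + T\right)$ ($d{\left(T,P \right)} = T \left(-4 + T\right) + P^{2} = P^{2} + T \left(-4 + T\right)$)
$\left(d{\left(\frac{-1 + 6 \left(-5\right)}{4 - 5},6 \right)} + \left(5 + 1\right) \left(-3\right)\right)^{2} = \left(\left(6^{2} + \left(\frac{-1 + 6 \left(-5\right)}{4 - 5}\right)^{2} - 4 \frac{-1 + 6 \left(-5\right)}{4 - 5}\right) + \left(5 + 1\right) \left(-3\right)\right)^{2} = \left(\left(36 + \left(\frac{-1 - 30}{-1}\right)^{2} - 4 \frac{-1 - 30}{-1}\right) + 6 \left(-3\right)\right)^{2} = \left(\left(36 + \left(\left(-31\right) \left(-1\right)\right)^{2} - 4 \left(\left(-31\right) \left(-1\right)\right)\right) - 18\right)^{2} = \left(\left(36 + 31^{2} - 124\right) - 18\right)^{2} = \left(\left(36 + 961 - 124\right) - 18\right)^{2} = \left(873 - 18\right)^{2} = 855^{2} = 731025$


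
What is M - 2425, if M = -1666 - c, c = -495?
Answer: -3596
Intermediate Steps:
M = -1171 (M = -1666 - 1*(-495) = -1666 + 495 = -1171)
M - 2425 = -1171 - 2425 = -3596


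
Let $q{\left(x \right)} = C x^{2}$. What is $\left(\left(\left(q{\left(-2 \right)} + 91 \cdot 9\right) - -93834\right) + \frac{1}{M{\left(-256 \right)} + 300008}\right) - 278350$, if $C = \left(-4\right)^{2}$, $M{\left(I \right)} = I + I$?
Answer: $- \frac{54997348967}{299496} \approx -1.8363 \cdot 10^{5}$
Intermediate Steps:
$M{\left(I \right)} = 2 I$
$C = 16$
$q{\left(x \right)} = 16 x^{2}$
$\left(\left(\left(q{\left(-2 \right)} + 91 \cdot 9\right) - -93834\right) + \frac{1}{M{\left(-256 \right)} + 300008}\right) - 278350 = \left(\left(\left(16 \left(-2\right)^{2} + 91 \cdot 9\right) - -93834\right) + \frac{1}{2 \left(-256\right) + 300008}\right) - 278350 = \left(\left(\left(16 \cdot 4 + 819\right) + 93834\right) + \frac{1}{-512 + 300008}\right) - 278350 = \left(\left(\left(64 + 819\right) + 93834\right) + \frac{1}{299496}\right) - 278350 = \left(\left(883 + 93834\right) + \frac{1}{299496}\right) - 278350 = \left(94717 + \frac{1}{299496}\right) - 278350 = \frac{28367362633}{299496} - 278350 = - \frac{54997348967}{299496}$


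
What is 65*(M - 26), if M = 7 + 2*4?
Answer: -715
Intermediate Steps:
M = 15 (M = 7 + 8 = 15)
65*(M - 26) = 65*(15 - 26) = 65*(-11) = -715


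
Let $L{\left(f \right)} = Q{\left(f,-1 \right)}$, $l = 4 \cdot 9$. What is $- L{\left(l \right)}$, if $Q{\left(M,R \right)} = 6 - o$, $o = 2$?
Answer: $-4$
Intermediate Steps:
$Q{\left(M,R \right)} = 4$ ($Q{\left(M,R \right)} = 6 - 2 = 4$)
$l = 36$
$L{\left(f \right)} = 4$
$- L{\left(l \right)} = \left(-1\right) 4 = -4$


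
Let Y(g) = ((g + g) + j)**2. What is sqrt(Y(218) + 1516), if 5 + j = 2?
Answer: sqrt(189005) ≈ 434.75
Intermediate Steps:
j = -3 (j = -5 + 2 = -3)
Y(g) = (-3 + 2*g)**2 (Y(g) = ((g + g) - 3)**2 = (2*g - 3)**2 = (-3 + 2*g)**2)
sqrt(Y(218) + 1516) = sqrt((-3 + 2*218)**2 + 1516) = sqrt((-3 + 436)**2 + 1516) = sqrt(433**2 + 1516) = sqrt(187489 + 1516) = sqrt(189005)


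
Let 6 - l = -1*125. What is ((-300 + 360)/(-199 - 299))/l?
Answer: -10/10873 ≈ -0.00091971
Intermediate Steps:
l = 131 (l = 6 - (-1)*125 = 6 - 1*(-125) = 6 + 125 = 131)
((-300 + 360)/(-199 - 299))/l = ((-300 + 360)/(-199 - 299))/131 = (60/(-498))*(1/131) = (60*(-1/498))*(1/131) = -10/83*1/131 = -10/10873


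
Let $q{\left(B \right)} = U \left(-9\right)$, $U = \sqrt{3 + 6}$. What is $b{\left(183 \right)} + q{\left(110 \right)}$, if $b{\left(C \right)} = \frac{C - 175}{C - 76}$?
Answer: $- \frac{2881}{107} \approx -26.925$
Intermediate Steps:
$U = 3$ ($U = \sqrt{9} = 3$)
$b{\left(C \right)} = \frac{-175 + C}{-76 + C}$
$q{\left(B \right)} = -27$ ($q{\left(B \right)} = 3 \left(-9\right) = -27$)
$b{\left(183 \right)} + q{\left(110 \right)} = \frac{-175 + 183}{-76 + 183} - 27 = \frac{1}{107} \cdot 8 - 27 = \frac{8}{107} - 27 = - \frac{2881}{107}$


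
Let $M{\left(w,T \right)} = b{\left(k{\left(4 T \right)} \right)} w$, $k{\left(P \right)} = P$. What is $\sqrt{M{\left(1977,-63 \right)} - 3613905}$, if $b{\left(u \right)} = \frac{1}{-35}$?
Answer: $\frac{2 i \sqrt{1106775705}}{35} \approx 1901.0 i$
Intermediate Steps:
$b{\left(u \right)} = - \frac{1}{35}$
$M{\left(w,T \right)} = - \frac{w}{35}$
$\sqrt{M{\left(1977,-63 \right)} - 3613905} = \sqrt{\left(- \frac{1}{35}\right) 1977 - 3613905} = \sqrt{- \frac{1977}{35} - 3613905} = \sqrt{- \frac{126488652}{35}} = \frac{2 i \sqrt{1106775705}}{35}$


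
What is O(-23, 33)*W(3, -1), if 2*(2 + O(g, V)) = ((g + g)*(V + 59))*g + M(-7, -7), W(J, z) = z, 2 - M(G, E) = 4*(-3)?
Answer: -48673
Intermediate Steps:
M(G, E) = 14 (M(G, E) = 2 - 4*(-3) = 2 - 1*(-12) = 2 + 12 = 14)
O(g, V) = 5 + g**2*(59 + V) (O(g, V) = -2 + (((g + g)*(V + 59))*g + 14)/2 = -2 + (((2*g)*(59 + V))*g + 14)/2 = -2 + ((2*g*(59 + V))*g + 14)/2 = -2 + (2*g**2*(59 + V) + 14)/2 = -2 + (14 + 2*g**2*(59 + V))/2 = -2 + (7 + g**2*(59 + V)) = 5 + g**2*(59 + V))
O(-23, 33)*W(3, -1) = (5 + 59*(-23)**2 + 33*(-23)**2)*(-1) = (5 + 59*529 + 33*529)*(-1) = (5 + 31211 + 17457)*(-1) = 48673*(-1) = -48673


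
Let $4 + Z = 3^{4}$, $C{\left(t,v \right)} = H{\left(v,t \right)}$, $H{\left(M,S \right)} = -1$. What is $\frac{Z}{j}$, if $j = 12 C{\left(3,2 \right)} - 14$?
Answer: $- \frac{77}{26} \approx -2.9615$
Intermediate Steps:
$C{\left(t,v \right)} = -1$
$Z = 77$ ($Z = -4 + 3^{4} = -4 + 81 = 77$)
$j = -26$ ($j = 12 \left(-1\right) - 14 = -12 - 14 = -26$)
$\frac{Z}{j} = \frac{77}{-26} = 77 \left(- \frac{1}{26}\right) = - \frac{77}{26}$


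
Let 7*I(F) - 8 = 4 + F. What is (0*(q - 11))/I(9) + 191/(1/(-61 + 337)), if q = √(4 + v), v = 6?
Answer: 52716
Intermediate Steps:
q = √10 (q = √(4 + 6) = √10 ≈ 3.1623)
I(F) = 12/7 + F/7 (I(F) = 8/7 + (4 + F)/7 = 8/7 + (4/7 + F/7) = 12/7 + F/7)
(0*(q - 11))/I(9) + 191/(1/(-61 + 337)) = (0*(√10 - 11))/(12/7 + (⅐)*9) + 191/(1/(-61 + 337)) = (0*(-11 + √10))/(12/7 + 9/7) + 191/(1/276) = 0/3 + 191/(1/276) = 0*(⅓) + 191*276 = 0 + 52716 = 52716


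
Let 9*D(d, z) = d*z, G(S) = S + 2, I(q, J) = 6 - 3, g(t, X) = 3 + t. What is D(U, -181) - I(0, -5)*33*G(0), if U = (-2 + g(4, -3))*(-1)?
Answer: -877/9 ≈ -97.444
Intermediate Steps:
I(q, J) = 3
G(S) = 2 + S
U = -5 (U = (-2 + (3 + 4))*(-1) = (-2 + 7)*(-1) = 5*(-1) = -5)
D(d, z) = d*z/9 (D(d, z) = (d*z)/9 = d*z/9)
D(U, -181) - I(0, -5)*33*G(0) = (⅑)*(-5)*(-181) - 3*33*(2 + 0) = 905/9 - 99*2 = 905/9 - 1*198 = 905/9 - 198 = -877/9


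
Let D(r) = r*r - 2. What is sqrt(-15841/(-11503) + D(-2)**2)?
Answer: sqrt(711495059)/11503 ≈ 2.3189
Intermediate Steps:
D(r) = -2 + r**2 (D(r) = r**2 - 2 = -2 + r**2)
sqrt(-15841/(-11503) + D(-2)**2) = sqrt(-15841/(-11503) + (-2 + (-2)**2)**2) = sqrt(-15841*(-1/11503) + (-2 + 4)**2) = sqrt(15841/11503 + 2**2) = sqrt(15841/11503 + 4) = sqrt(61853/11503) = sqrt(711495059)/11503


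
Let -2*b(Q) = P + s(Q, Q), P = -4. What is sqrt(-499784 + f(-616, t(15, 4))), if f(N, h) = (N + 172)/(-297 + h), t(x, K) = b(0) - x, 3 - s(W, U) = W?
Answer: 8*I*sqrt(3030939233)/623 ≈ 706.95*I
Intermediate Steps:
s(W, U) = 3 - W
b(Q) = 1/2 + Q/2 (b(Q) = -(-4 + (3 - Q))/2 = -(-1 - Q)/2 = 1/2 + Q/2)
t(x, K) = 1/2 - x (t(x, K) = (1/2 + (1/2)*0) - x = (1/2 + 0) - x = 1/2 - x)
f(N, h) = (172 + N)/(-297 + h)
sqrt(-499784 + f(-616, t(15, 4))) = sqrt(-499784 + (172 - 616)/(-297 + (1/2 - 1*15))) = sqrt(-499784 - 444/(-297 + (1/2 - 15))) = sqrt(-499784 - 444/(-297 - 29/2)) = sqrt(-499784 - 444/(-623/2)) = sqrt(-499784 - 2/623*(-444)) = sqrt(-499784 + 888/623) = sqrt(-311364544/623) = 8*I*sqrt(3030939233)/623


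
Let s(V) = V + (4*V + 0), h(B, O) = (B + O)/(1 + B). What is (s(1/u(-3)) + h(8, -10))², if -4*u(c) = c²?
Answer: 484/81 ≈ 5.9753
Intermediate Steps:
h(B, O) = (B + O)/(1 + B)
u(c) = -c²/4
s(V) = 5*V (s(V) = V + 4*V = 5*V)
(s(1/u(-3)) + h(8, -10))² = (5/((-¼*(-3)²)) + (8 - 10)/(1 + 8))² = (5/((-¼*9)) - 2/9)² = (5/(-9/4) + (⅑)*(-2))² = (5*(-4/9) - 2/9)² = (-20/9 - 2/9)² = (-22/9)² = 484/81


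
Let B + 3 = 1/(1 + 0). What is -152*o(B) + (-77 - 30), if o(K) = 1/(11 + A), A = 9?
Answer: -573/5 ≈ -114.60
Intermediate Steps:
B = -2 (B = -3 + 1/(1 + 0) = -3 + 1/1 = -3 + 1 = -2)
o(K) = 1/20 (o(K) = 1/(11 + 9) = 1/20)
-152*o(B) + (-77 - 30) = -152*1/20 + (-77 - 30) = -38/5 - 107 = -573/5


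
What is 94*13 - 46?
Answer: 1176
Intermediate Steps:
94*13 - 46 = 1222 - 46 = 1176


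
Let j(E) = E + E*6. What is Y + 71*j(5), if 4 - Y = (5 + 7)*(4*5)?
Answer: 2249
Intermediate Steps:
j(E) = 7*E (j(E) = E + 6*E = 7*E)
Y = -236 (Y = 4 - (5 + 7)*4*5 = 4 - 12*20 = 4 - 1*240 = 4 - 240 = -236)
Y + 71*j(5) = -236 + 71*(7*5) = -236 + 71*35 = -236 + 2485 = 2249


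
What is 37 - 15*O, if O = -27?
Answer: 442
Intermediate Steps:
37 - 15*O = 37 - 15*(-27) = 37 + 405 = 442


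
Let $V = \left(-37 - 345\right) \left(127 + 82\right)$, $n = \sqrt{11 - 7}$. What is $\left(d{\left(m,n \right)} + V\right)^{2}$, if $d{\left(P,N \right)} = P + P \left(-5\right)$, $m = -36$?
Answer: $6351133636$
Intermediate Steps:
$n = 2$ ($n = \sqrt{4} = 2$)
$d{\left(P,N \right)} = - 4 P$ ($d{\left(P,N \right)} = P - 5 P = - 4 P$)
$V = -79838$ ($V = \left(-382\right) 209 = -79838$)
$\left(d{\left(m,n \right)} + V\right)^{2} = \left(\left(-4\right) \left(-36\right) - 79838\right)^{2} = \left(144 - 79838\right)^{2} = \left(-79694\right)^{2} = 6351133636$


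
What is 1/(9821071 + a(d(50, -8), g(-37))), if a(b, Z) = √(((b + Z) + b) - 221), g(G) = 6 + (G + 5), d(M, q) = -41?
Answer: 9821071/96453435587370 - I*√329/96453435587370 ≈ 1.0182e-7 - 1.8805e-13*I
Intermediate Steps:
g(G) = 11 + G (g(G) = 6 + (5 + G) = 11 + G)
a(b, Z) = √(-221 + Z + 2*b) (a(b, Z) = √(((Z + b) + b) - 221) = √((Z + 2*b) - 221) = √(-221 + Z + 2*b))
1/(9821071 + a(d(50, -8), g(-37))) = 1/(9821071 + √(-221 + (11 - 37) + 2*(-41))) = 1/(9821071 + √(-221 - 26 - 82)) = 1/(9821071 + √(-329)) = 1/(9821071 + I*√329)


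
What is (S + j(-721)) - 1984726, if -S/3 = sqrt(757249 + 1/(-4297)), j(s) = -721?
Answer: -1985447 - 54*sqrt(43154332706)/4297 ≈ -1.9881e+6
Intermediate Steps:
S = -54*sqrt(43154332706)/4297 (S = -3*sqrt(757249 + 1/(-4297)) = -3*sqrt(757249 - 1/4297) = -54*sqrt(43154332706)/4297 ≈ -2610.6)
(S + j(-721)) - 1984726 = (-54*sqrt(43154332706)/4297 - 721) - 1984726 = (-721 - 54*sqrt(43154332706)/4297) - 1984726 = -1985447 - 54*sqrt(43154332706)/4297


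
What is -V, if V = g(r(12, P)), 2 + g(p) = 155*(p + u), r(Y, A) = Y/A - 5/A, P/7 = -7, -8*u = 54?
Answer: 29971/28 ≈ 1070.4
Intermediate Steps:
u = -27/4 (u = -1/8*54 = -27/4 ≈ -6.7500)
P = -49 (P = 7*(-7) = -49)
r(Y, A) = -5/A + Y/A
g(p) = -4193/4 + 155*p (g(p) = -2 + 155*(p - 27/4) = -2 + 155*(-27/4 + p) = -2 + (-4185/4 + 155*p) = -4193/4 + 155*p)
V = -29971/28 (V = -4193/4 + 155*((-5 + 12)/(-49)) = -4193/4 + 155*(-1/49*7) = -4193/4 + 155*(-1/7) = -4193/4 - 155/7 = -29971/28 ≈ -1070.4)
-V = -1*(-29971/28) = 29971/28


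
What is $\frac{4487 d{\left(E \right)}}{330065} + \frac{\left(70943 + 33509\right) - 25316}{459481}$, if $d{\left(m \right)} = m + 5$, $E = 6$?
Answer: $\frac{48798627557}{151658596265} \approx 0.32177$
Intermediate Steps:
$d{\left(m \right)} = 5 + m$
$\frac{4487 d{\left(E \right)}}{330065} + \frac{\left(70943 + 33509\right) - 25316}{459481} = \frac{4487 \left(5 + 6\right)}{330065} + \frac{\left(70943 + 33509\right) - 25316}{459481} = 4487 \cdot 11 \cdot \frac{1}{330065} + \left(104452 - 25316\right) \frac{1}{459481} = 49357 \cdot \frac{1}{330065} + 79136 \cdot \frac{1}{459481} = \frac{49357}{330065} + \frac{79136}{459481} = \frac{48798627557}{151658596265}$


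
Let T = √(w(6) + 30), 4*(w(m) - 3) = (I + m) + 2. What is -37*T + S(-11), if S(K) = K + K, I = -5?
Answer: -22 - 111*√15/2 ≈ -236.95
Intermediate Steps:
S(K) = 2*K
w(m) = 9/4 + m/4 (w(m) = 3 + ((-5 + m) + 2)/4 = 3 + (-3 + m)/4 = 3 + (-¾ + m/4) = 9/4 + m/4)
T = 3*√15/2 (T = √((9/4 + (¼)*6) + 30) = √((9/4 + 3/2) + 30) = √(15/4 + 30) = √(135/4) = 3*√15/2 ≈ 5.8095)
-37*T + S(-11) = -111*√15/2 + 2*(-11) = -111*√15/2 - 22 = -22 - 111*√15/2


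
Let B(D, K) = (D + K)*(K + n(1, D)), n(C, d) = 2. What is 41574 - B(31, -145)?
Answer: 25272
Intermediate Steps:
B(D, K) = (2 + K)*(D + K) (B(D, K) = (D + K)*(K + 2) = (D + K)*(2 + K) = (2 + K)*(D + K))
41574 - B(31, -145) = 41574 - ((-145)² + 2*31 + 2*(-145) + 31*(-145)) = 41574 - (21025 + 62 - 290 - 4495) = 41574 - 1*16302 = 41574 - 16302 = 25272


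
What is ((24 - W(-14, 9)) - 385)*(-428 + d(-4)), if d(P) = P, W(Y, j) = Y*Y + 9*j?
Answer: 275616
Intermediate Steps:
W(Y, j) = Y² + 9*j
((24 - W(-14, 9)) - 385)*(-428 + d(-4)) = ((24 - ((-14)² + 9*9)) - 385)*(-428 - 4) = ((24 - (196 + 81)) - 385)*(-432) = ((24 - 1*277) - 385)*(-432) = ((24 - 277) - 385)*(-432) = (-253 - 385)*(-432) = -638*(-432) = 275616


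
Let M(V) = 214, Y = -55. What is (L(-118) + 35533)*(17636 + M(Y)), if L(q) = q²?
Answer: 882807450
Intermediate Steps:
(L(-118) + 35533)*(17636 + M(Y)) = ((-118)² + 35533)*(17636 + 214) = (13924 + 35533)*17850 = 49457*17850 = 882807450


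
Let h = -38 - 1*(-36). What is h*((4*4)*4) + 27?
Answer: -101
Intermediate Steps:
h = -2 (h = -38 + 36 = -2)
h*((4*4)*4) + 27 = -2*4*4*4 + 27 = -32*4 + 27 = -2*64 + 27 = -128 + 27 = -101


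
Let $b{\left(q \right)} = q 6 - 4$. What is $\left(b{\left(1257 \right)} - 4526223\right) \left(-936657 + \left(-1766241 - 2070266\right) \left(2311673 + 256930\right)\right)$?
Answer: $44529220134639372930$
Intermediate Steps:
$b{\left(q \right)} = -4 + 6 q$ ($b{\left(q \right)} = 6 q - 4 = -4 + 6 q$)
$\left(b{\left(1257 \right)} - 4526223\right) \left(-936657 + \left(-1766241 - 2070266\right) \left(2311673 + 256930\right)\right) = \left(\left(-4 + 6 \cdot 1257\right) - 4526223\right) \left(-936657 + \left(-1766241 - 2070266\right) \left(2311673 + 256930\right)\right) = \left(\left(-4 + 7542\right) - 4526223\right) \left(-936657 - 9854463389721\right) = \left(7538 - 4526223\right) \left(-936657 - 9854463389721\right) = \left(-4518685\right) \left(-9854464326378\right) = 44529220134639372930$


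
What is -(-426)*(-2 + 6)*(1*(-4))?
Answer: -6816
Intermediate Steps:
-(-426)*(-2 + 6)*(1*(-4)) = -(-426)*4*(-4) = -(-426)*(-16) = -1*6816 = -6816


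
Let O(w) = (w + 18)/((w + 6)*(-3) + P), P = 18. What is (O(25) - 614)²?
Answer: 2124564649/5625 ≈ 3.7770e+5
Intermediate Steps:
O(w) = -(18 + w)/(3*w) (O(w) = (w + 18)/((w + 6)*(-3) + 18) = (18 + w)/((6 + w)*(-3) + 18) = (18 + w)/((-18 - 3*w) + 18) = (18 + w)/((-3*w)) = (18 + w)*(-1/(3*w)) = -(18 + w)/(3*w))
(O(25) - 614)² = ((⅓)*(-18 - 1*25)/25 - 614)² = ((⅓)*(1/25)*(-18 - 25) - 614)² = ((⅓)*(1/25)*(-43) - 614)² = (-43/75 - 614)² = (-46093/75)² = 2124564649/5625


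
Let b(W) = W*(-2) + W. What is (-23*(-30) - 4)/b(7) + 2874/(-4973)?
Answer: -490228/4973 ≈ -98.578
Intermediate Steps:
b(W) = -W (b(W) = -2*W + W = -W)
(-23*(-30) - 4)/b(7) + 2874/(-4973) = (-23*(-30) - 4)/((-1*7)) + 2874/(-4973) = (690 - 4)/(-7) + 2874*(-1/4973) = 686*(-1/7) - 2874/4973 = -98 - 2874/4973 = -490228/4973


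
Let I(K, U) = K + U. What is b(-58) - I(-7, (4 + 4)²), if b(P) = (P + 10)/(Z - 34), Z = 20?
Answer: -375/7 ≈ -53.571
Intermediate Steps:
b(P) = -5/7 - P/14 (b(P) = (P + 10)/(20 - 34) = (10 + P)/(-14) = (10 + P)*(-1/14) = -5/7 - P/14)
b(-58) - I(-7, (4 + 4)²) = (-5/7 - 1/14*(-58)) - (-7 + (4 + 4)²) = (-5/7 + 29/7) - (-7 + 8²) = 24/7 - (-7 + 64) = 24/7 - 1*57 = 24/7 - 57 = -375/7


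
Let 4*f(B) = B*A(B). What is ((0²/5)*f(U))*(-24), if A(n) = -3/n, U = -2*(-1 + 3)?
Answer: 0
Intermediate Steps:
U = -4 (U = -2*2 = -4)
f(B) = -¾ (f(B) = (B*(-3/B))/4 = (¼)*(-3) = -¾)
((0²/5)*f(U))*(-24) = ((0²/5)*(-¾))*(-24) = ((0*(⅕))*(-¾))*(-24) = (0*(-¾))*(-24) = 0*(-24) = 0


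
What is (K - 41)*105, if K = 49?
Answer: 840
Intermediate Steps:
(K - 41)*105 = (49 - 41)*105 = 8*105 = 840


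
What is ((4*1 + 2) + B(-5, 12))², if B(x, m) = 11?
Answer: 289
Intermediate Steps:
((4*1 + 2) + B(-5, 12))² = ((4*1 + 2) + 11)² = ((4 + 2) + 11)² = (6 + 11)² = 17² = 289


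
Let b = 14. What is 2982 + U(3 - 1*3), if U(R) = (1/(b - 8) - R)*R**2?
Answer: 2982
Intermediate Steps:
U(R) = R**2*(1/6 - R) (U(R) = (1/(14 - 8) - R)*R**2 = (1/6 - R)*R**2 = R**2*(1/6 - R))
2982 + U(3 - 1*3) = 2982 + (3 - 1*3)**2*(1/6 - (3 - 1*3)) = 2982 + (3 - 3)**2*(1/6 - (3 - 3)) = 2982 + 0**2*(1/6 - 1*0) = 2982 + 0*(1/6 + 0) = 2982 + 0*(1/6) = 2982 + 0 = 2982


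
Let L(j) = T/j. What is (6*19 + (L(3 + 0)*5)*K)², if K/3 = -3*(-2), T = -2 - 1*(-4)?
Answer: 30276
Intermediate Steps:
T = 2 (T = -2 + 4 = 2)
K = 18 (K = 3*(-3*(-2)) = 3*6 = 18)
L(j) = 2/j
(6*19 + (L(3 + 0)*5)*K)² = (6*19 + ((2/(3 + 0))*5)*18)² = (114 + ((2/3)*5)*18)² = (114 + ((2*(⅓))*5)*18)² = (114 + ((⅔)*5)*18)² = (114 + (10/3)*18)² = (114 + 60)² = 174² = 30276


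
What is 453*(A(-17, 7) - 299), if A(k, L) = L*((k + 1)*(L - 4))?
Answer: -287655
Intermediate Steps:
A(k, L) = L*(1 + k)*(-4 + L) (A(k, L) = L*((1 + k)*(-4 + L)) = L*(1 + k)*(-4 + L))
453*(A(-17, 7) - 299) = 453*(7*(-4 + 7 - 4*(-17) + 7*(-17)) - 299) = 453*(7*(-4 + 7 + 68 - 119) - 299) = 453*(7*(-48) - 299) = 453*(-336 - 299) = 453*(-635) = -287655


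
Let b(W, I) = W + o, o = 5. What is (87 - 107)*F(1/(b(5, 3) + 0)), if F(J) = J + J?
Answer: -4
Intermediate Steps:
b(W, I) = 5 + W (b(W, I) = W + 5 = 5 + W)
F(J) = 2*J
(87 - 107)*F(1/(b(5, 3) + 0)) = (87 - 107)*(2/((5 + 5) + 0)) = -40/(10 + 0) = -40/10 = -20*⅕ = -4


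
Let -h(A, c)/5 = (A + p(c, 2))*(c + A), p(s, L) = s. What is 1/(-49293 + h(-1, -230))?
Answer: -1/316098 ≈ -3.1636e-6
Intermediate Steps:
h(A, c) = -5*(A + c)**2 (h(A, c) = -5*(A + c)*(c + A) = -5*(A + c)*(A + c) = -5*(A + c)**2)
1/(-49293 + h(-1, -230)) = 1/(-49293 + (-5*(-1)**2 - 5*(-230)**2 - 10*(-1)*(-230))) = 1/(-49293 + (-5*1 - 5*52900 - 2300)) = 1/(-49293 + (-5 - 264500 - 2300)) = 1/(-49293 - 266805) = 1/(-316098) = -1/316098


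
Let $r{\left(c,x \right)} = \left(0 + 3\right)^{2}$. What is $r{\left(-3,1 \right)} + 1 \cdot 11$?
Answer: $20$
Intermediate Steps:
$r{\left(c,x \right)} = 9$ ($r{\left(c,x \right)} = 3^{2} = 9$)
$r{\left(-3,1 \right)} + 1 \cdot 11 = 9 + 1 \cdot 11 = 9 + 11 = 20$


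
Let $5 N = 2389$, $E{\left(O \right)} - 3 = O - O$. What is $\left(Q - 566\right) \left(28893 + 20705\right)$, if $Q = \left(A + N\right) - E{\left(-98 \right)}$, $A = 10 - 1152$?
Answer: $- \frac{305821268}{5} \approx -6.1164 \cdot 10^{7}$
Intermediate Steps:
$E{\left(O \right)} = 3$ ($E{\left(O \right)} = 3 + \left(O - O\right) = 3 + 0 = 3$)
$N = \frac{2389}{5}$ ($N = \frac{1}{5} \cdot 2389 = \frac{2389}{5} \approx 477.8$)
$A = -1142$ ($A = 10 - 1152 = -1142$)
$Q = - \frac{3336}{5}$ ($Q = \left(-1142 + \frac{2389}{5}\right) - 3 = - \frac{3321}{5} - 3 = - \frac{3336}{5} \approx -667.2$)
$\left(Q - 566\right) \left(28893 + 20705\right) = \left(- \frac{3336}{5} - 566\right) \left(28893 + 20705\right) = \left(- \frac{6166}{5}\right) 49598 = - \frac{305821268}{5}$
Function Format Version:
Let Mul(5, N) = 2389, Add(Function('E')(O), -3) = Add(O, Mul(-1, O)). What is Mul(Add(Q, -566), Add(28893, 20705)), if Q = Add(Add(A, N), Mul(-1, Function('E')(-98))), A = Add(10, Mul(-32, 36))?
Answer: Rational(-305821268, 5) ≈ -6.1164e+7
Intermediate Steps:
Function('E')(O) = 3 (Function('E')(O) = Add(3, Add(O, Mul(-1, O))) = Add(3, 0) = 3)
N = Rational(2389, 5) (N = Mul(Rational(1, 5), 2389) = Rational(2389, 5) ≈ 477.80)
A = -1142 (A = Add(10, -1152) = -1142)
Q = Rational(-3336, 5) (Q = Add(Add(-1142, Rational(2389, 5)), Mul(-1, 3)) = Add(Rational(-3321, 5), -3) = Rational(-3336, 5) ≈ -667.20)
Mul(Add(Q, -566), Add(28893, 20705)) = Mul(Add(Rational(-3336, 5), -566), Add(28893, 20705)) = Mul(Rational(-6166, 5), 49598) = Rational(-305821268, 5)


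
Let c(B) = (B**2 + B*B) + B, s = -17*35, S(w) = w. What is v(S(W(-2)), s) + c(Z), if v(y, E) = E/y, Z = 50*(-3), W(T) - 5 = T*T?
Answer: 403055/9 ≈ 44784.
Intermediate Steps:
W(T) = 5 + T**2 (W(T) = 5 + T*T = 5 + T**2)
Z = -150
s = -595
c(B) = B + 2*B**2 (c(B) = (B**2 + B**2) + B = 2*B**2 + B = B + 2*B**2)
v(S(W(-2)), s) + c(Z) = -595/(5 + (-2)**2) - 150*(1 + 2*(-150)) = -595/(5 + 4) - 150*(1 - 300) = -595/9 - 150*(-299) = -595*1/9 + 44850 = -595/9 + 44850 = 403055/9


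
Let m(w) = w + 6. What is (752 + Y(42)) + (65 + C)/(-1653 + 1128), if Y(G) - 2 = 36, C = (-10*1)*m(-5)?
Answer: 82939/105 ≈ 789.90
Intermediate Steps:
m(w) = 6 + w
C = -10 (C = (-10*1)*(6 - 5) = -10*1 = -10)
Y(G) = 38 (Y(G) = 2 + 36 = 38)
(752 + Y(42)) + (65 + C)/(-1653 + 1128) = (752 + 38) + (65 - 10)/(-1653 + 1128) = 790 + 55/(-525) = 790 + 55*(-1/525) = 790 - 11/105 = 82939/105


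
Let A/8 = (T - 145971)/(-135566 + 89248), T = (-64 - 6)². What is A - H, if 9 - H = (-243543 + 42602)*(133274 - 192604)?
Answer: 276097650441123/23159 ≈ 1.1922e+10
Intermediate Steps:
T = 4900 (T = (-70)² = 4900)
H = -11921829521 (H = 9 - (-243543 + 42602)*(133274 - 192604) = 9 - (-200941)*(-59330) = 9 - 1*11921829530 = 9 - 11921829530 = -11921829521)
A = 564284/23159 (A = 8*((4900 - 145971)/(-135566 + 89248)) = 8*(-141071/(-46318)) = 8*(-141071*(-1/46318)) = 8*(141071/46318) = 564284/23159 ≈ 24.366)
A - H = 564284/23159 - 1*(-11921829521) = 564284/23159 + 11921829521 = 276097650441123/23159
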